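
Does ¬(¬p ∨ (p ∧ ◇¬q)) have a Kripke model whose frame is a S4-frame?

1. ¬(¬p ∨ (p ∧ ◇¬q)), 0
2. p, 0
3. ¬(p ∧ ◇¬q), 0
4. ¬◇¬q, 0
5. q, 0
Accessibility: 0R0

Yes, satisfiable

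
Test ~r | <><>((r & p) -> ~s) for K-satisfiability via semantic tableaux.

Satisfiable (open branch found)

1. ~r | <><>((r & p) -> ~s), u
2. <><>((r & p) -> ~s), u
3. <>((r & p) -> ~s), v
4. (r & p) -> ~s, w
5. ~s, w
Accessibility: uRv, vRw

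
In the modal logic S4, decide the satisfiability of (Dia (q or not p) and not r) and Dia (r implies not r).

Satisfiable

1. (Dia (q or not p) and not r) and Dia (r implies not r), 0
2. Dia (q or not p) and not r, 0
3. Dia (r implies not r), 0
4. Dia (q or not p), 0
5. not r, 0
6. r implies not r, 1
7. not r, 1
8. q or not p, 2
9. not p, 2
Accessibility: 0R0, 0R1, 0R2, 1R1, 2R2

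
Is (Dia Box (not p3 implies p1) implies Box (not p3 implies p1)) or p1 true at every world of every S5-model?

Tableau for the negation not ((Dia Box (not p3 implies p1) implies Box (not p3 implies p1)) or p1):
1. not ((Dia Box (not p3 implies p1) implies Box (not p3 implies p1)) or p1), 0
2. not (Dia Box (not p3 implies p1) implies Box (not p3 implies p1)), 0   [neg-or-rule on 1]
3. not p1, 0   [neg-or-rule on 1]
4. Dia Box (not p3 implies p1), 0   [neg-implies-rule on 2]
5. not Box (not p3 implies p1), 0   [neg-implies-rule on 2]
6. Box (not p3 implies p1), 1   [Dia-rule on 4: fresh world 1, 0R1]
7. not p3 implies p1, 0   [Box-rule on 6 via 1R0]
8. not p3 implies p1, 1   [Box-rule on 6 via 1R1]
9. p3, 0   [implies-rule on 7 (branches; this branch)]
10. p1, 1   [implies-rule on 8 (branches; this branch)]
11. not (not p3 implies p1), 2   [neg-Box-rule on 5: fresh world 2, 0R2]
12. not p3, 2   [neg-implies-rule on 11]
13. not p1, 2   [neg-implies-rule on 11]
14. not p3 implies p1, 2   [Box-rule on 6 via 1R2]
15. p1, 2   [implies-rule on 14 (branches; this branch)]
Accessibility: 0R0, 0R1, 0R2, 1R0, 1R1, 1R2, 2R0, 2R1, 2R2
Branch closes: p1 and not p1 both at 2.
Every branch of the negation's tableau closes; the branch above is one of them.

Valid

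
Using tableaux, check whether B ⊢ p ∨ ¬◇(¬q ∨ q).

Tableau for the negation ¬(p ∨ ¬◇(¬q ∨ q)):
1. ¬(p ∨ ¬◇(¬q ∨ q)), 0
2. ¬p, 0
3. ◇(¬q ∨ q), 0
4. ¬q ∨ q, 1
5. q, 1
Accessibility: 0R0, 0R1, 1R0, 1R1
The negation has an open branch (countermodel exists).

Not valid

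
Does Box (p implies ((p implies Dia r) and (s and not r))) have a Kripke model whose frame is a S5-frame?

Yes, satisfiable

1. Box (p implies ((p implies Dia r) and (s and not r))), u
2. p implies ((p implies Dia r) and (s and not r)), u
3. (p implies Dia r) and (s and not r), u
4. p implies Dia r, u
5. s and not r, u
6. s, u
7. not r, u
8. Dia r, u
9. r, v
10. p implies ((p implies Dia r) and (s and not r)), v
11. not p, v
Accessibility: uRu, uRv, vRu, vRv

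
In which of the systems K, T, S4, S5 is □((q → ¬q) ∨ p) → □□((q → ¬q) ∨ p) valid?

S4, S5

S4-tableau for the negation ¬(□((q → ¬q) ∨ p) → □□((q → ¬q) ∨ p)):
1. ¬(□((q → ¬q) ∨ p) → □□((q → ¬q) ∨ p)), w0
2. □((q → ¬q) ∨ p), w0   [¬→-rule on 1]
3. ¬□□((q → ¬q) ∨ p), w0   [¬→-rule on 1]
4. (q → ¬q) ∨ p, w0   [□-rule on 2 via w0Rw0]
5. q → ¬q, w0   [∨-rule on 4 (branches; this branch)]
6. ¬q, w0   [→-rule on 5 (branches; this branch)]
7. ¬□((q → ¬q) ∨ p), w1   [¬□-rule on 3: fresh world w1, w0Rw1]
8. (q → ¬q) ∨ p, w1   [□-rule on 2 via w0Rw1]
9. q → ¬q, w1   [∨-rule on 8 (branches; this branch)]
10. ¬q, w1   [→-rule on 9 (branches; this branch)]
11. ¬((q → ¬q) ∨ p), w2   [¬□-rule on 7: fresh world w2, w1Rw2]
12. ¬(q → ¬q), w2   [¬∨-rule on 11]
13. ¬p, w2   [¬∨-rule on 11]
14. q, w2   [¬→-rule on 12]
15. (q → ¬q) ∨ p, w2   [□-rule on 2 via w0Rw2]
16. q → ¬q, w2   [∨-rule on 15 (branches; this branch)]
17. ¬q, w2   [→-rule on 16 (branches; this branch)]
Accessibility: w0Rw0, w0Rw1, w0Rw2, w1Rw1, w1Rw2, w2Rw2
Branch closes: q and ¬q both at w2.
Every branch closes (one shown): valid in S4, hence also in S5 (every theorem of S4 is a theorem of S5).
T-tableau for the negation ¬(□((q → ¬q) ∨ p) → □□((q → ¬q) ∨ p)):
1. ¬(□((q → ¬q) ∨ p) → □□((q → ¬q) ∨ p)), w0
2. □((q → ¬q) ∨ p), w0   [¬→-rule on 1]
3. ¬□□((q → ¬q) ∨ p), w0   [¬→-rule on 1]
4. (q → ¬q) ∨ p, w0   [□-rule on 2 via w0Rw0]
5. p, w0   [∨-rule on 4 (branches; this branch)]
6. ¬□((q → ¬q) ∨ p), w1   [¬□-rule on 3: fresh world w1, w0Rw1]
7. (q → ¬q) ∨ p, w1   [□-rule on 2 via w0Rw1]
8. p, w1   [∨-rule on 7 (branches; this branch)]
9. ¬((q → ¬q) ∨ p), w2   [¬□-rule on 6: fresh world w2, w1Rw2]
10. ¬(q → ¬q), w2   [¬∨-rule on 9]
11. ¬p, w2   [¬∨-rule on 9]
12. q, w2   [¬→-rule on 10]
Accessibility: w0Rw0, w0Rw1, w1Rw1, w1Rw2, w2Rw2
Complete open branch: countermodel on a T-frame, so not valid in T, nor in K (the same frame is also a K-frame).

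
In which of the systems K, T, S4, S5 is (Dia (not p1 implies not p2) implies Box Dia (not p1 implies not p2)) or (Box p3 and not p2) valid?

S4-tableau for the negation not ((Dia (not p1 implies not p2) implies Box Dia (not p1 implies not p2)) or (Box p3 and not p2)):
1. not ((Dia (not p1 implies not p2) implies Box Dia (not p1 implies not p2)) or (Box p3 and not p2)), w0
2. not (Dia (not p1 implies not p2) implies Box Dia (not p1 implies not p2)), w0   [neg-or-rule on 1]
3. not (Box p3 and not p2), w0   [neg-or-rule on 1]
4. Dia (not p1 implies not p2), w0   [neg-implies-rule on 2]
5. not Box Dia (not p1 implies not p2), w0   [neg-implies-rule on 2]
6. p2, w0   [neg-and-rule on 3 (branches; this branch)]
7. not p1 implies not p2, w1   [Dia-rule on 4: fresh world w1, w0Rw1]
8. not p2, w1   [implies-rule on 7 (branches; this branch)]
9. not Dia (not p1 implies not p2), w2   [neg-Box-rule on 5: fresh world w2, w0Rw2]
10. not (not p1 implies not p2), w2   [neg-Dia-rule on 9 via w2Rw2]
11. not p1, w2   [neg-implies-rule on 10]
12. p2, w2   [neg-implies-rule on 10]
Accessibility: w0Rw0, w0Rw1, w0Rw2, w1Rw1, w2Rw2
Complete open branch: countermodel on an S4-frame, so not valid in S4, nor in K, T (the same frame is also a K-frame and a T-frame).
S5-tableau for the negation not ((Dia (not p1 implies not p2) implies Box Dia (not p1 implies not p2)) or (Box p3 and not p2)):
1. not ((Dia (not p1 implies not p2) implies Box Dia (not p1 implies not p2)) or (Box p3 and not p2)), w0
2. not (Dia (not p1 implies not p2) implies Box Dia (not p1 implies not p2)), w0   [neg-or-rule on 1]
3. not (Box p3 and not p2), w0   [neg-or-rule on 1]
4. Dia (not p1 implies not p2), w0   [neg-implies-rule on 2]
5. not Box Dia (not p1 implies not p2), w0   [neg-implies-rule on 2]
6. p2, w0   [neg-and-rule on 3 (branches; this branch)]
7. not p1 implies not p2, w1   [Dia-rule on 4: fresh world w1, w0Rw1]
8. not p2, w1   [implies-rule on 7 (branches; this branch)]
9. not Dia (not p1 implies not p2), w2   [neg-Box-rule on 5: fresh world w2, w0Rw2]
10. not (not p1 implies not p2), w0   [neg-Dia-rule on 9 via w2Rw0]
11. not p1, w0   [neg-implies-rule on 10]
12. not (not p1 implies not p2), w1   [neg-Dia-rule on 9 via w2Rw1]
13. not p1, w1   [neg-implies-rule on 12]
14. p2, w1   [neg-implies-rule on 12]
Accessibility: w0Rw0, w0Rw1, w0Rw2, w1Rw0, w1Rw1, w1Rw2, w2Rw0, w2Rw1, w2Rw2
Branch closes: p2 and not p2 both at w1.
Every branch closes (one shown): valid in S5.

S5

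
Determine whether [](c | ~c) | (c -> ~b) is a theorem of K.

Valid in K

Tableau for the negation ~([](c | ~c) | (c -> ~b)):
1. ~([](c | ~c) | (c -> ~b)), w0
2. ~[](c | ~c), w0   [~|-rule on 1]
3. ~(c -> ~b), w0   [~|-rule on 1]
4. c, w0   [~->-rule on 3]
5. b, w0   [~->-rule on 3]
6. ~(c | ~c), w1   [~[]-rule on 2: fresh world w1, w0Rw1]
7. ~c, w1   [~|-rule on 6]
8. c, w1   [~|-rule on 6]
Accessibility: w0Rw1
Branch closes: c and ~c both at w1.
All branches of the negation close; one closing branch shown above.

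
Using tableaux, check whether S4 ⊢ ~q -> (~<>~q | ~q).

Valid in S4

Tableau for the negation ~(~q -> (~<>~q | ~q)):
1. ~(~q -> (~<>~q | ~q)), w0
2. ~q, w0
3. ~(~<>~q | ~q), w0
4. <>~q, w0
5. q, w0
Accessibility: w0Rw0
Branch closes: q and ~q both at w0.
Every branch of the negation's tableau closes; the branch above is one of them.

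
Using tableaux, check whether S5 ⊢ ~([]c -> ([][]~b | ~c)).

Not valid

Tableau for the negation []c -> ([][]~b | ~c):
1. []c -> ([][]~b | ~c), w0
2. [][]~b | ~c, w0
3. ~c, w0
Accessibility: w0Rw0
The negation has an open branch (countermodel exists).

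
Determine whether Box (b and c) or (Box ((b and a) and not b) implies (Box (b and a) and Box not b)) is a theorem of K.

Tableau for the negation not (Box (b and c) or (Box ((b and a) and not b) implies (Box (b and a) and Box not b))):
1. not (Box (b and c) or (Box ((b and a) and not b) implies (Box (b and a) and Box not b))), u
2. not Box (b and c), u
3. not (Box ((b and a) and not b) implies (Box (b and a) and Box not b)), u
4. Box ((b and a) and not b), u
5. not (Box (b and a) and Box not b), u
6. not Box not b, u
7. not (b and c), v
8. (b and a) and not b, v
9. b and a, v
10. not b, v
11. b, v
12. a, v
Accessibility: uRv
Branch closes: b and not b both at v.
Every branch of the negation's tableau closes; the branch above is one of them.

Yes, valid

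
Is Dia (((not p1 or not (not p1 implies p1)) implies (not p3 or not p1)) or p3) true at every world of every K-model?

Invalid (countermodel exists)

Tableau for the negation not Dia (((not p1 or not (not p1 implies p1)) implies (not p3 or not p1)) or p3):
1. not Dia (((not p1 or not (not p1 implies p1)) implies (not p3 or not p1)) or p3), w0
The negation has an open branch (countermodel exists).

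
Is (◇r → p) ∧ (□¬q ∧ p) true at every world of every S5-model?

Tableau for the negation ¬((◇r → p) ∧ (□¬q ∧ p)):
1. ¬((◇r → p) ∧ (□¬q ∧ p)), 0
2. ¬(□¬q ∧ p), 0
3. ¬p, 0
Accessibility: 0R0
The negation has an open branch (countermodel exists).

Not valid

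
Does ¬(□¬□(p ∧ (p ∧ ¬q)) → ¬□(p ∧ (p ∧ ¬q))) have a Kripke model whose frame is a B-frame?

1. ¬(□¬□(p ∧ (p ∧ ¬q)) → ¬□(p ∧ (p ∧ ¬q))), 0
2. □¬□(p ∧ (p ∧ ¬q)), 0
3. □(p ∧ (p ∧ ¬q)), 0
4. ¬□(p ∧ (p ∧ ¬q)), 0
5. p ∧ (p ∧ ¬q), 0
6. p, 0
7. p ∧ ¬q, 0
8. ¬q, 0
9. ¬(p ∧ (p ∧ ¬q)), 1
10. ¬□(p ∧ (p ∧ ¬q)), 1
11. p ∧ (p ∧ ¬q), 1
12. p, 1
13. p ∧ ¬q, 1
14. ¬q, 1
15. ¬(p ∧ ¬q), 1
16. q, 1
Accessibility: 0R0, 0R1, 1R0, 1R1
Branch closes: q and ¬q both at 1.
Every branch closes; the branch above is one of them.

No, unsatisfiable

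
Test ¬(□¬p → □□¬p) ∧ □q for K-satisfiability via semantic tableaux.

1. ¬(□¬p → □□¬p) ∧ □q, w0
2. ¬(□¬p → □□¬p), w0
3. □q, w0
4. □¬p, w0
5. ¬□□¬p, w0
6. ¬□¬p, w1
7. q, w1
8. ¬p, w1
9. p, w2
Accessibility: w0Rw1, w1Rw2

Yes, satisfiable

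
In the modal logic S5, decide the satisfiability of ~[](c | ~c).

1. ~[](c | ~c), 0
2. ~(c | ~c), 1
3. ~c, 1
4. c, 1
Accessibility: 0R0, 0R1, 1R0, 1R1
Branch closes: c and ~c both at 1.
Every branch closes; the branch above is one of them.

Unsatisfiable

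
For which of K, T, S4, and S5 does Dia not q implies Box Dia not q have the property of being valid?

S4-tableau for the negation not (Dia not q implies Box Dia not q):
1. not (Dia not q implies Box Dia not q), w0
2. Dia not q, w0   [neg-implies-rule on 1]
3. not Box Dia not q, w0   [neg-implies-rule on 1]
4. not q, w1   [Dia-rule on 2: fresh world w1, w0Rw1]
5. not Dia not q, w2   [neg-Box-rule on 3: fresh world w2, w0Rw2]
6. q, w2   [neg-Dia-rule on 5 via w2Rw2]
Accessibility: w0Rw0, w0Rw1, w0Rw2, w1Rw1, w2Rw2
Complete open branch: countermodel on an S4-frame, so not valid in S4, nor in K, T (the same frame is also a K-frame and a T-frame).
S5-tableau for the negation not (Dia not q implies Box Dia not q):
1. not (Dia not q implies Box Dia not q), w0
2. Dia not q, w0   [neg-implies-rule on 1]
3. not Box Dia not q, w0   [neg-implies-rule on 1]
4. not q, w1   [Dia-rule on 2: fresh world w1, w0Rw1]
5. not Dia not q, w2   [neg-Box-rule on 3: fresh world w2, w0Rw2]
6. q, w0   [neg-Dia-rule on 5 via w2Rw0]
7. q, w1   [neg-Dia-rule on 5 via w2Rw1]
Accessibility: w0Rw0, w0Rw1, w0Rw2, w1Rw0, w1Rw1, w1Rw2, w2Rw0, w2Rw1, w2Rw2
Branch closes: q and not q both at w1.
Every branch closes (one shown): valid in S5.

S5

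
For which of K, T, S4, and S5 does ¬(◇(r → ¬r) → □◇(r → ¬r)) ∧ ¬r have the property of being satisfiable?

K, T, S4

S5-tableau for the formula:
1. ¬(◇(r → ¬r) → □◇(r → ¬r)) ∧ ¬r, 0
2. ¬(◇(r → ¬r) → □◇(r → ¬r)), 0
3. ¬r, 0
4. ◇(r → ¬r), 0
5. ¬□◇(r → ¬r), 0
6. r → ¬r, 1
7. ¬r, 1
8. ¬◇(r → ¬r), 2
9. ¬(r → ¬r), 0
10. r, 0
Accessibility: 0R0, 0R1, 0R2, 1R0, 1R1, 1R2, 2R0, 2R1, 2R2
Branch closes: r and ¬r both at 0.
Every branch closes (one shown): unsatisfiable in S5.
S4-tableau for the formula:
1. ¬(◇(r → ¬r) → □◇(r → ¬r)) ∧ ¬r, 0
2. ¬(◇(r → ¬r) → □◇(r → ¬r)), 0
3. ¬r, 0
4. ◇(r → ¬r), 0
5. ¬□◇(r → ¬r), 0
6. r → ¬r, 1
7. ¬r, 1
8. ¬◇(r → ¬r), 2
9. ¬(r → ¬r), 2
10. r, 2
Accessibility: 0R0, 0R1, 0R2, 1R1, 2R2
Complete open branch: satisfiable in S4, hence also in K, T (this S4-model is also a K-model and a T-model).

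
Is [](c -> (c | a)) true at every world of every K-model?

Valid

Tableau for the negation ~[](c -> (c | a)):
1. ~[](c -> (c | a)), u
2. ~(c -> (c | a)), v
3. c, v
4. ~(c | a), v
5. ~c, v
6. ~a, v
Accessibility: uRv
Branch closes: c and ~c both at v.
All branches of the negation close; one closing branch shown above.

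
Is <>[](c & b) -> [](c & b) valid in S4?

Tableau for the negation ~(<>[](c & b) -> [](c & b)):
1. ~(<>[](c & b) -> [](c & b)), u
2. <>[](c & b), u
3. ~[](c & b), u
4. [](c & b), v
5. c & b, v
6. c, v
7. b, v
8. ~(c & b), w
9. ~b, w
Accessibility: uRu, uRv, uRw, vRv, wRw
The negation has an open branch (countermodel exists).

No, not valid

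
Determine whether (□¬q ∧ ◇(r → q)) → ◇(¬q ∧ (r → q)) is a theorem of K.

Tableau for the negation ¬((□¬q ∧ ◇(r → q)) → ◇(¬q ∧ (r → q))):
1. ¬((□¬q ∧ ◇(r → q)) → ◇(¬q ∧ (r → q))), 0
2. □¬q ∧ ◇(r → q), 0
3. ¬◇(¬q ∧ (r → q)), 0
4. □¬q, 0
5. ◇(r → q), 0
6. r → q, 1
7. ¬(¬q ∧ (r → q)), 1
8. ¬q, 1
9. ¬r, 1
10. ¬(r → q), 1
11. r, 1
Accessibility: 0R1
Branch closes: r and ¬r both at 1.
Every branch of the negation's tableau closes; the branch above is one of them.

Valid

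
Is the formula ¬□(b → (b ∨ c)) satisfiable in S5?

Unsatisfiable (every branch closes)

1. ¬□(b → (b ∨ c)), u
2. ¬(b → (b ∨ c)), v
3. b, v
4. ¬(b ∨ c), v
5. ¬b, v
6. ¬c, v
Accessibility: uRu, uRv, vRu, vRv
Branch closes: b and ¬b both at v.
All branches of the tableau close; one closing branch shown above.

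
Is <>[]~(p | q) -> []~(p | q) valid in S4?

Not valid

Tableau for the negation ~(<>[]~(p | q) -> []~(p | q)):
1. ~(<>[]~(p | q) -> []~(p | q)), w0
2. <>[]~(p | q), w0   [~->-rule on 1]
3. ~[]~(p | q), w0   [~->-rule on 1]
4. []~(p | q), w1   [<>-rule on 2: fresh world w1, w0Rw1]
5. ~(p | q), w1   [[]-rule on 4 via w1Rw1]
6. ~p, w1   [~|-rule on 5]
7. ~q, w1   [~|-rule on 5]
8. p | q, w2   [~[]-rule on 3: fresh world w2, w0Rw2]
9. q, w2   [|-rule on 8 (branches; this branch)]
Accessibility: w0Rw0, w0Rw1, w0Rw2, w1Rw1, w2Rw2
The negation has an open branch (countermodel exists).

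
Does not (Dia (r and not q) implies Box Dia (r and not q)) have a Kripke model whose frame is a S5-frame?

Unsatisfiable (every branch closes)

1. not (Dia (r and not q) implies Box Dia (r and not q)), 0
2. Dia (r and not q), 0
3. not Box Dia (r and not q), 0
4. r and not q, 1
5. r, 1
6. not q, 1
7. not Dia (r and not q), 2
8. not (r and not q), 0
9. not (r and not q), 1
10. not (r and not q), 2
11. q, 0
12. q, 1
Accessibility: 0R0, 0R1, 0R2, 1R0, 1R1, 1R2, 2R0, 2R1, 2R2
Branch closes: q and not q both at 1.
Every branch closes; the branch above is one of them.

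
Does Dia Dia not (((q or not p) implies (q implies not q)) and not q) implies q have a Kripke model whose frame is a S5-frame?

Satisfiable (open branch found)

1. Dia Dia not (((q or not p) implies (q implies not q)) and not q) implies q, 0
2. q, 0   [implies-rule on 1 (branches; this branch)]
Accessibility: 0R0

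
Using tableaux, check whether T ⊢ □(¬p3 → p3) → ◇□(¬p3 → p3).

Tableau for the negation ¬(□(¬p3 → p3) → ◇□(¬p3 → p3)):
1. ¬(□(¬p3 → p3) → ◇□(¬p3 → p3)), w0
2. □(¬p3 → p3), w0
3. ¬◇□(¬p3 → p3), w0
4. ¬p3 → p3, w0
5. ¬□(¬p3 → p3), w0
6. p3, w0
7. ¬(¬p3 → p3), w1
8. ¬p3, w1
9. ¬p3 → p3, w1
10. ¬□(¬p3 → p3), w1
11. p3, w1
Accessibility: w0Rw0, w0Rw1, w1Rw1
Branch closes: p3 and ¬p3 both at w1.
Every branch of the negation's tableau closes; the branch above is one of them.

Valid in T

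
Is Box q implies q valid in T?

Valid in T

Tableau for the negation not (Box q implies q):
1. not (Box q implies q), u
2. Box q, u
3. not q, u
4. q, u
Accessibility: uRu
Branch closes: q and not q both at u.
All branches of the negation close; one closing branch shown above.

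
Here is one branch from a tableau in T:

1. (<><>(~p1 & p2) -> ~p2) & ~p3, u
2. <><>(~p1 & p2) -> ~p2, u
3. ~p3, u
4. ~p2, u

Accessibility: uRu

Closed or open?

There is no literal clash: for every atom and world, at most one sign appears.

Open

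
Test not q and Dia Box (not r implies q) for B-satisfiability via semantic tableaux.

Yes, satisfiable

1. not q and Dia Box (not r implies q), w0
2. not q, w0
3. Dia Box (not r implies q), w0
4. Box (not r implies q), w1
5. not r implies q, w0
6. not r implies q, w1
7. r, w0
8. q, w1
Accessibility: w0Rw0, w0Rw1, w1Rw0, w1Rw1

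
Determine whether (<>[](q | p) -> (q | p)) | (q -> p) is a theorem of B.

Yes, valid

Tableau for the negation ~((<>[](q | p) -> (q | p)) | (q -> p)):
1. ~((<>[](q | p) -> (q | p)) | (q -> p)), w0
2. ~(<>[](q | p) -> (q | p)), w0   [~|-rule on 1]
3. ~(q -> p), w0   [~|-rule on 1]
4. <>[](q | p), w0   [~->-rule on 2]
5. ~(q | p), w0   [~->-rule on 2]
6. q, w0   [~->-rule on 3]
7. ~p, w0   [~->-rule on 3]
8. ~q, w0   [~|-rule on 5]
Accessibility: w0Rw0
Branch closes: q and ~q both at w0.
Every branch of the negation's tableau closes; the branch above is one of them.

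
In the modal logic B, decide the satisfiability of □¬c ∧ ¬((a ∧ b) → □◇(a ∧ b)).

Unsatisfiable

1. □¬c ∧ ¬((a ∧ b) → □◇(a ∧ b)), 0
2. □¬c, 0
3. ¬((a ∧ b) → □◇(a ∧ b)), 0
4. a ∧ b, 0
5. ¬□◇(a ∧ b), 0
6. a, 0
7. b, 0
8. ¬c, 0
9. ¬◇(a ∧ b), 1
10. ¬c, 1
11. ¬(a ∧ b), 0
12. ¬(a ∧ b), 1
13. ¬b, 0
Accessibility: 0R0, 0R1, 1R0, 1R1
Branch closes: b and ¬b both at 0.
(One branch shown.) All branches close.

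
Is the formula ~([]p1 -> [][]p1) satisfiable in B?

Satisfiable

1. ~([]p1 -> [][]p1), 0
2. []p1, 0   [~->-rule on 1]
3. ~[][]p1, 0   [~->-rule on 1]
4. p1, 0   [[]-rule on 2 via 0R0]
5. ~[]p1, 1   [~[]-rule on 3: fresh world 1, 0R1]
6. p1, 1   [[]-rule on 2 via 0R1]
7. ~p1, 2   [~[]-rule on 5: fresh world 2, 1R2]
Accessibility: 0R0, 0R1, 1R0, 1R1, 1R2, 2R1, 2R2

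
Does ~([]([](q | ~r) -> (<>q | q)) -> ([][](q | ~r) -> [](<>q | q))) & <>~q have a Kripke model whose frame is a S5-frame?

1. ~([]([](q | ~r) -> (<>q | q)) -> ([][](q | ~r) -> [](<>q | q))) & <>~q, 0
2. ~([]([](q | ~r) -> (<>q | q)) -> ([][](q | ~r) -> [](<>q | q))), 0
3. <>~q, 0
4. []([](q | ~r) -> (<>q | q)), 0
5. ~([][](q | ~r) -> [](<>q | q)), 0
6. [][](q | ~r), 0
7. ~[](<>q | q), 0
8. [](q | ~r) -> (<>q | q), 0
9. [](q | ~r), 0
10. q | ~r, 0
11. ~[](q | ~r), 0
12. ~r, 0
13. ~q, 1
14. [](q | ~r) -> (<>q | q), 1
15. [](q | ~r), 1
16. q | ~r, 1
17. <>q | q, 1
18. ~r, 1
19. <>q, 1
20. ~(<>q | q), 2
21. ~<>q, 2
22. ~q, 2
23. [](q | ~r) -> (<>q | q), 2
24. [](q | ~r), 2
25. q | ~r, 2
26. ~q, 0
27. <>q | q, 2
28. ~r, 2
29. <>q, 2
30. ~(q | ~r), 3
31. ~q, 3
32. r, 3
33. [](q | ~r) -> (<>q | q), 3
34. [](q | ~r), 3
35. q | ~r, 3
36. <>q | q, 3
37. ~r, 3
Accessibility: 0R0, 0R1, 0R2, 0R3, 1R0, 1R1, 1R2, 1R3, 2R0, 2R1, 2R2, 2R3, 3R0, 3R1, 3R2, 3R3
Branch closes: r and ~r both at 3.
(One branch shown.) All branches close.

Unsatisfiable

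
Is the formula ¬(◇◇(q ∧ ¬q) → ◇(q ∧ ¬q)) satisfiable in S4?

Unsatisfiable

1. ¬(◇◇(q ∧ ¬q) → ◇(q ∧ ¬q)), 0
2. ◇◇(q ∧ ¬q), 0
3. ¬◇(q ∧ ¬q), 0
4. ¬(q ∧ ¬q), 0
5. q, 0
6. ◇(q ∧ ¬q), 1
7. ¬(q ∧ ¬q), 1
8. q, 1
9. q ∧ ¬q, 2
10. q, 2
11. ¬q, 2
Accessibility: 0R0, 0R1, 0R2, 1R1, 1R2, 2R2
Branch closes: q and ¬q both at 2.
All branches of the tableau close; one closing branch shown above.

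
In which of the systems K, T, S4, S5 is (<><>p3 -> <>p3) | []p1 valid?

S4-tableau for the negation ~((<><>p3 -> <>p3) | []p1):
1. ~((<><>p3 -> <>p3) | []p1), w0
2. ~(<><>p3 -> <>p3), w0
3. ~[]p1, w0
4. <><>p3, w0
5. ~<>p3, w0
6. ~p3, w0
7. ~p1, w1
8. ~p3, w1
9. <>p3, w2
10. ~p3, w2
11. p3, w3
12. ~p3, w3
Accessibility: w0Rw0, w0Rw1, w0Rw2, w0Rw3, w1Rw1, w2Rw2, w2Rw3, w3Rw3
Branch closes: p3 and ~p3 both at w3.
Every branch closes (one shown): valid in S4, hence also in S5 (every theorem of S4 is a theorem of S5).
T-tableau for the negation ~((<><>p3 -> <>p3) | []p1):
1. ~((<><>p3 -> <>p3) | []p1), w0
2. ~(<><>p3 -> <>p3), w0
3. ~[]p1, w0
4. <><>p3, w0
5. ~<>p3, w0
6. ~p3, w0
7. ~p1, w1
8. ~p3, w1
9. <>p3, w2
10. ~p3, w2
11. p3, w3
Accessibility: w0Rw0, w0Rw1, w0Rw2, w1Rw1, w2Rw2, w2Rw3, w3Rw3
Complete open branch: countermodel on a T-frame, so not valid in T, nor in K (the same frame is also a K-frame).

S4, S5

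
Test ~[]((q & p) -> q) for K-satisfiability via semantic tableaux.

No, unsatisfiable

1. ~[]((q & p) -> q), 0
2. ~((q & p) -> q), 1
3. q & p, 1
4. ~q, 1
5. q, 1
6. p, 1
Accessibility: 0R1
Branch closes: q and ~q both at 1.
(One branch shown.) All branches close.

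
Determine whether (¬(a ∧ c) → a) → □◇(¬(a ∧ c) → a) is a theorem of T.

Invalid (countermodel exists)

Tableau for the negation ¬((¬(a ∧ c) → a) → □◇(¬(a ∧ c) → a)):
1. ¬((¬(a ∧ c) → a) → □◇(¬(a ∧ c) → a)), u
2. ¬(a ∧ c) → a, u
3. ¬□◇(¬(a ∧ c) → a), u
4. a, u
5. ¬◇(¬(a ∧ c) → a), v
6. ¬(¬(a ∧ c) → a), v
7. ¬(a ∧ c), v
8. ¬a, v
9. ¬c, v
Accessibility: uRu, uRv, vRv
The negation has an open branch (countermodel exists).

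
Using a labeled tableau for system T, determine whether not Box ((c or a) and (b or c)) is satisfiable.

Satisfiable (open branch found)

1. not Box ((c or a) and (b or c)), w0
2. not ((c or a) and (b or c)), w1
3. not (b or c), w1
4. not b, w1
5. not c, w1
Accessibility: w0Rw0, w0Rw1, w1Rw1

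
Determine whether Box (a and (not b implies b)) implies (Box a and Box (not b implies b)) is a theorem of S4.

Yes, valid

Tableau for the negation not (Box (a and (not b implies b)) implies (Box a and Box (not b implies b))):
1. not (Box (a and (not b implies b)) implies (Box a and Box (not b implies b))), u
2. Box (a and (not b implies b)), u   [neg-implies-rule on 1]
3. not (Box a and Box (not b implies b)), u   [neg-implies-rule on 1]
4. a and (not b implies b), u   [Box-rule on 2 via uRu]
5. a, u   [and-rule on 4]
6. not b implies b, u   [and-rule on 4]
7. not Box (not b implies b), u   [neg-and-rule on 3 (branches; this branch)]
8. b, u   [implies-rule on 6 (branches; this branch)]
9. not (not b implies b), v   [neg-Box-rule on 7: fresh world v, uRv]
10. not b, v   [neg-implies-rule on 9]
11. a and (not b implies b), v   [Box-rule on 2 via uRv]
12. a, v   [and-rule on 11]
13. not b implies b, v   [and-rule on 11]
14. b, v   [implies-rule on 13 (branches; this branch)]
Accessibility: uRu, uRv, vRv
Branch closes: b and not b both at v.
Every branch of the negation's tableau closes; the branch above is one of them.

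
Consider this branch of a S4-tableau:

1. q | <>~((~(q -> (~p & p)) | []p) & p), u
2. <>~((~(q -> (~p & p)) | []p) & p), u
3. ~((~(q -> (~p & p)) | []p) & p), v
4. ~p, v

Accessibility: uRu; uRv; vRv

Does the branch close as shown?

No atom appears with both signs at the same world.

Open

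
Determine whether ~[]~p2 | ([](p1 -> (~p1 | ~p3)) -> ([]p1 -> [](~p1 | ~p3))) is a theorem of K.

Yes, valid

Tableau for the negation ~(~[]~p2 | ([](p1 -> (~p1 | ~p3)) -> ([]p1 -> [](~p1 | ~p3)))):
1. ~(~[]~p2 | ([](p1 -> (~p1 | ~p3)) -> ([]p1 -> [](~p1 | ~p3)))), 0
2. []~p2, 0   [~|-rule on 1]
3. ~([](p1 -> (~p1 | ~p3)) -> ([]p1 -> [](~p1 | ~p3))), 0   [~|-rule on 1]
4. [](p1 -> (~p1 | ~p3)), 0   [~->-rule on 3]
5. ~([]p1 -> [](~p1 | ~p3)), 0   [~->-rule on 3]
6. []p1, 0   [~->-rule on 5]
7. ~[](~p1 | ~p3), 0   [~->-rule on 5]
8. ~(~p1 | ~p3), 1   [~[]-rule on 7: fresh world 1, 0R1]
9. p1, 1   [~|-rule on 8]
10. p3, 1   [~|-rule on 8]
11. ~p2, 1   [[]-rule on 2 via 0R1]
12. p1 -> (~p1 | ~p3), 1   [[]-rule on 4 via 0R1]
13. ~p1 | ~p3, 1   [->-rule on 12 (branches; this branch)]
14. ~p3, 1   [|-rule on 13 (branches; this branch)]
Accessibility: 0R1
Branch closes: p3 and ~p3 both at 1.
All branches of the negation close; one closing branch shown above.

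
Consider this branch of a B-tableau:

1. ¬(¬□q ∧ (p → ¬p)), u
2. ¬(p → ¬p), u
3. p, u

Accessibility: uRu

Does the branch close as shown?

There is no literal clash: for every atom and world, at most one sign appears.

Open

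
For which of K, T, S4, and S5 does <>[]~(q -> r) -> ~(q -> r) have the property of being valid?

S5-tableau for the negation ~(<>[]~(q -> r) -> ~(q -> r)):
1. ~(<>[]~(q -> r) -> ~(q -> r)), 0
2. <>[]~(q -> r), 0   [~->-rule on 1]
3. q -> r, 0   [~->-rule on 1]
4. r, 0   [->-rule on 3 (branches; this branch)]
5. []~(q -> r), 1   [<>-rule on 2: fresh world 1, 0R1]
6. ~(q -> r), 0   [[]-rule on 5 via 1R0]
7. q, 0   [~->-rule on 6]
8. ~r, 0   [~->-rule on 6]
Accessibility: 0R0, 0R1, 1R0, 1R1
Branch closes: r and ~r both at 0.
Every branch closes (one shown): valid in S5.
S4-tableau for the negation ~(<>[]~(q -> r) -> ~(q -> r)):
1. ~(<>[]~(q -> r) -> ~(q -> r)), 0
2. <>[]~(q -> r), 0   [~->-rule on 1]
3. q -> r, 0   [~->-rule on 1]
4. r, 0   [->-rule on 3 (branches; this branch)]
5. []~(q -> r), 1   [<>-rule on 2: fresh world 1, 0R1]
6. ~(q -> r), 1   [[]-rule on 5 via 1R1]
7. q, 1   [~->-rule on 6]
8. ~r, 1   [~->-rule on 6]
Accessibility: 0R0, 0R1, 1R1
Complete open branch: countermodel on an S4-frame, so not valid in S4, nor in K, T (the same frame is also a K-frame and a T-frame).

S5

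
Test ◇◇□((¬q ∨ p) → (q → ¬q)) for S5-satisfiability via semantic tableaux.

Satisfiable (open branch found)

1. ◇◇□((¬q ∨ p) → (q → ¬q)), w0
2. ◇□((¬q ∨ p) → (q → ¬q)), w1
3. □((¬q ∨ p) → (q → ¬q)), w2
4. (¬q ∨ p) → (q → ¬q), w0
5. (¬q ∨ p) → (q → ¬q), w1
6. (¬q ∨ p) → (q → ¬q), w2
7. q → ¬q, w0
8. q → ¬q, w1
9. q → ¬q, w2
10. ¬q, w0
11. ¬q, w1
12. ¬q, w2
Accessibility: w0Rw0, w0Rw1, w0Rw2, w1Rw0, w1Rw1, w1Rw2, w2Rw0, w2Rw1, w2Rw2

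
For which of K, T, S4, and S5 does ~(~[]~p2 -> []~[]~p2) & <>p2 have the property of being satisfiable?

K, T, S4

S4-tableau for the formula:
1. ~(~[]~p2 -> []~[]~p2) & <>p2, u
2. ~(~[]~p2 -> []~[]~p2), u
3. <>p2, u
4. ~[]~p2, u
5. ~[]~[]~p2, u
6. p2, v
7. p2, w
8. []~p2, x
9. ~p2, x
Accessibility: uRu, uRv, uRw, uRx, vRv, wRw, xRx
Complete open branch: satisfiable in S4, hence also in K, T (this S4-model is also a K-model and a T-model).
S5-tableau for the formula:
1. ~(~[]~p2 -> []~[]~p2) & <>p2, u
2. ~(~[]~p2 -> []~[]~p2), u
3. <>p2, u
4. ~[]~p2, u
5. ~[]~[]~p2, u
6. p2, v
7. p2, w
8. []~p2, x
9. ~p2, u
10. ~p2, v
Accessibility: uRu, uRv, uRw, uRx, vRu, vRv, vRw, vRx, wRu, wRv, wRw, wRx, xRu, xRv, xRw, xRx
Branch closes: p2 and ~p2 both at v.
Every branch closes (one shown): unsatisfiable in S5.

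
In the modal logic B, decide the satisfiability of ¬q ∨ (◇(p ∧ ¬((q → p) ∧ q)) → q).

1. ¬q ∨ (◇(p ∧ ¬((q → p) ∧ q)) → q), w0
2. ◇(p ∧ ¬((q → p) ∧ q)) → q, w0
3. q, w0
Accessibility: w0Rw0

Satisfiable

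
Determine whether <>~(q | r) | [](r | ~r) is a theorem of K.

Yes, valid

Tableau for the negation ~(<>~(q | r) | [](r | ~r)):
1. ~(<>~(q | r) | [](r | ~r)), u
2. ~<>~(q | r), u
3. ~[](r | ~r), u
4. ~(r | ~r), v
5. ~r, v
6. r, v
Accessibility: uRv
Branch closes: r and ~r both at v.
Every branch of the negation's tableau closes; the branch above is one of them.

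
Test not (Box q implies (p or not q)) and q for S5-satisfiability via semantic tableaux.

Yes, satisfiable

1. not (Box q implies (p or not q)) and q, 0
2. not (Box q implies (p or not q)), 0   [and-rule on 1]
3. q, 0   [and-rule on 1]
4. Box q, 0   [neg-implies-rule on 2]
5. not (p or not q), 0   [neg-implies-rule on 2]
6. not p, 0   [neg-or-rule on 5]
Accessibility: 0R0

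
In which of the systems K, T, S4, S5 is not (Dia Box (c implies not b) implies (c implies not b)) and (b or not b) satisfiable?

K, T, S4

S5-tableau for the formula:
1. not (Dia Box (c implies not b) implies (c implies not b)) and (b or not b), w0
2. not (Dia Box (c implies not b) implies (c implies not b)), w0
3. b or not b, w0
4. Dia Box (c implies not b), w0
5. not (c implies not b), w0
6. c, w0
7. b, w0
8. Box (c implies not b), w1
9. c implies not b, w0
10. c implies not b, w1
11. not b, w0
Accessibility: w0Rw0, w0Rw1, w1Rw0, w1Rw1
Branch closes: b and not b both at w0.
Every branch closes (one shown): unsatisfiable in S5.
S4-tableau for the formula:
1. not (Dia Box (c implies not b) implies (c implies not b)) and (b or not b), w0
2. not (Dia Box (c implies not b) implies (c implies not b)), w0
3. b or not b, w0
4. Dia Box (c implies not b), w0
5. not (c implies not b), w0
6. c, w0
7. b, w0
8. Box (c implies not b), w1
9. c implies not b, w1
10. not b, w1
Accessibility: w0Rw0, w0Rw1, w1Rw1
Complete open branch: satisfiable in S4, hence also in K, T (this S4-model is also a K-model and a T-model).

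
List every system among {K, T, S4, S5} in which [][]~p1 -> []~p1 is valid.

K-tableau for the negation ~([][]~p1 -> []~p1):
1. ~([][]~p1 -> []~p1), u
2. [][]~p1, u
3. ~[]~p1, u
4. p1, v
5. []~p1, v
Accessibility: uRv
Complete open branch: countermodel on a K-frame, so not valid in K.
T-tableau for the negation ~([][]~p1 -> []~p1):
1. ~([][]~p1 -> []~p1), u
2. [][]~p1, u
3. ~[]~p1, u
4. []~p1, u
5. ~p1, u
6. p1, v
7. []~p1, v
8. ~p1, v
Accessibility: uRu, uRv, vRv
Branch closes: p1 and ~p1 both at v.
Every branch closes (one shown): valid in T, hence also in S4, S5 (every theorem of T is a theorem of S4 and S5).

T, S4, S5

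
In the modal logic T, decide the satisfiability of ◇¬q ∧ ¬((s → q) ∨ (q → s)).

No, unsatisfiable

1. ◇¬q ∧ ¬((s → q) ∨ (q → s)), 0
2. ◇¬q, 0
3. ¬((s → q) ∨ (q → s)), 0
4. ¬(s → q), 0
5. ¬(q → s), 0
6. s, 0
7. ¬q, 0
8. q, 0
9. ¬s, 0
Accessibility: 0R0
Branch closes: q and ¬q both at 0.
Every branch closes; the branch above is one of them.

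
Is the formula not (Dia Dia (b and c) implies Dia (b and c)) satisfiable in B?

1. not (Dia Dia (b and c) implies Dia (b and c)), w0
2. Dia Dia (b and c), w0   [neg-implies-rule on 1]
3. not Dia (b and c), w0   [neg-implies-rule on 1]
4. not (b and c), w0   [neg-Dia-rule on 3 via w0Rw0]
5. not c, w0   [neg-and-rule on 4 (branches; this branch)]
6. Dia (b and c), w1   [Dia-rule on 2: fresh world w1, w0Rw1]
7. not (b and c), w1   [neg-Dia-rule on 3 via w0Rw1]
8. not c, w1   [neg-and-rule on 7 (branches; this branch)]
9. b and c, w2   [Dia-rule on 6: fresh world w2, w1Rw2]
10. b, w2   [and-rule on 9]
11. c, w2   [and-rule on 9]
Accessibility: w0Rw0, w0Rw1, w1Rw0, w1Rw1, w1Rw2, w2Rw1, w2Rw2

Satisfiable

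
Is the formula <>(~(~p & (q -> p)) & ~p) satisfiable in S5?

1. <>(~(~p & (q -> p)) & ~p), u
2. ~(~p & (q -> p)) & ~p, v   [<>-rule on 1: fresh world v, uRv]
3. ~(~p & (q -> p)), v   [&-rule on 2]
4. ~p, v   [&-rule on 2]
5. ~(q -> p), v   [~&-rule on 3 (branches; this branch)]
6. q, v   [~->-rule on 5]
Accessibility: uRu, uRv, vRu, vRv

Satisfiable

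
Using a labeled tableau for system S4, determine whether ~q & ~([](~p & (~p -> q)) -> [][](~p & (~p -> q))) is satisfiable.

1. ~q & ~([](~p & (~p -> q)) -> [][](~p & (~p -> q))), w0
2. ~q, w0   [&-rule on 1]
3. ~([](~p & (~p -> q)) -> [][](~p & (~p -> q))), w0   [&-rule on 1]
4. [](~p & (~p -> q)), w0   [~->-rule on 3]
5. ~[][](~p & (~p -> q)), w0   [~->-rule on 3]
6. ~p & (~p -> q), w0   [[]-rule on 4 via w0Rw0]
7. ~p, w0   [&-rule on 6]
8. ~p -> q, w0   [&-rule on 6]
9. q, w0   [->-rule on 8 (branches; this branch)]
Accessibility: w0Rw0
Branch closes: q and ~q both at w0.
All branches of the tableau close; one closing branch shown above.

No, unsatisfiable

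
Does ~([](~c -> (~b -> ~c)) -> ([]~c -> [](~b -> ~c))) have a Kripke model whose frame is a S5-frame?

No, unsatisfiable

1. ~([](~c -> (~b -> ~c)) -> ([]~c -> [](~b -> ~c))), u
2. [](~c -> (~b -> ~c)), u
3. ~([]~c -> [](~b -> ~c)), u
4. []~c, u
5. ~[](~b -> ~c), u
6. ~c -> (~b -> ~c), u
7. ~c, u
8. ~b -> ~c, u
9. ~(~b -> ~c), v
10. ~b, v
11. c, v
12. ~c -> (~b -> ~c), v
13. ~c, v
Accessibility: uRu, uRv, vRu, vRv
Branch closes: c and ~c both at v.
Every branch closes; the branch above is one of them.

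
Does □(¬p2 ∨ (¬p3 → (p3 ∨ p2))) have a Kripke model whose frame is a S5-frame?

1. □(¬p2 ∨ (¬p3 → (p3 ∨ p2))), 0
2. ¬p2 ∨ (¬p3 → (p3 ∨ p2)), 0   [□-rule on 1 via 0R0]
3. ¬p3 → (p3 ∨ p2), 0   [∨-rule on 2 (branches; this branch)]
4. p3 ∨ p2, 0   [→-rule on 3 (branches; this branch)]
5. p2, 0   [∨-rule on 4 (branches; this branch)]
Accessibility: 0R0

Yes, satisfiable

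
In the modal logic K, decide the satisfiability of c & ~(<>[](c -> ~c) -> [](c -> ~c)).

1. c & ~(<>[](c -> ~c) -> [](c -> ~c)), u
2. c, u
3. ~(<>[](c -> ~c) -> [](c -> ~c)), u
4. <>[](c -> ~c), u
5. ~[](c -> ~c), u
6. [](c -> ~c), v
7. ~(c -> ~c), w
8. c, w
Accessibility: uRv, uRw

Satisfiable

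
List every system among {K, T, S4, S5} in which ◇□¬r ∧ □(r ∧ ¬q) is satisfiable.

K

K-tableau for the formula:
1. ◇□¬r ∧ □(r ∧ ¬q), 0
2. ◇□¬r, 0
3. □(r ∧ ¬q), 0
4. □¬r, 1
5. r ∧ ¬q, 1
6. r, 1
7. ¬q, 1
Accessibility: 0R1
Complete open branch: satisfiable in K.
T-tableau for the formula:
1. ◇□¬r ∧ □(r ∧ ¬q), 0
2. ◇□¬r, 0
3. □(r ∧ ¬q), 0
4. r ∧ ¬q, 0
5. r, 0
6. ¬q, 0
7. □¬r, 1
8. r ∧ ¬q, 1
9. r, 1
10. ¬q, 1
11. ¬r, 1
Accessibility: 0R0, 0R1, 1R1
Branch closes: r and ¬r both at 1.
Every branch closes (one shown): unsatisfiable in T, hence also in S4, S5 (every S4/S5-frame is a T-frame).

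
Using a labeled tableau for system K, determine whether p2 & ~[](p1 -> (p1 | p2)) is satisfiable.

Unsatisfiable

1. p2 & ~[](p1 -> (p1 | p2)), u
2. p2, u
3. ~[](p1 -> (p1 | p2)), u
4. ~(p1 -> (p1 | p2)), v
5. p1, v
6. ~(p1 | p2), v
7. ~p1, v
8. ~p2, v
Accessibility: uRv
Branch closes: p1 and ~p1 both at v.
Every branch closes; the branch above is one of them.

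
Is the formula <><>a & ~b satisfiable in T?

1. <><>a & ~b, 0
2. <><>a, 0
3. ~b, 0
4. <>a, 1
5. a, 2
Accessibility: 0R0, 0R1, 1R1, 1R2, 2R2

Satisfiable (open branch found)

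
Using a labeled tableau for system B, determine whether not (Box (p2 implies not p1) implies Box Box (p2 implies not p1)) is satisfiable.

1. not (Box (p2 implies not p1) implies Box Box (p2 implies not p1)), u
2. Box (p2 implies not p1), u   [neg-implies-rule on 1]
3. not Box Box (p2 implies not p1), u   [neg-implies-rule on 1]
4. p2 implies not p1, u   [Box-rule on 2 via uRu]
5. not p1, u   [implies-rule on 4 (branches; this branch)]
6. not Box (p2 implies not p1), v   [neg-Box-rule on 3: fresh world v, uRv]
7. p2 implies not p1, v   [Box-rule on 2 via uRv]
8. not p1, v   [implies-rule on 7 (branches; this branch)]
9. not (p2 implies not p1), w   [neg-Box-rule on 6: fresh world w, vRw]
10. p2, w   [neg-implies-rule on 9]
11. p1, w   [neg-implies-rule on 9]
Accessibility: uRu, uRv, vRu, vRv, vRw, wRv, wRw

Satisfiable (open branch found)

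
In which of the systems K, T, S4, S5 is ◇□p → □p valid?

S4-tableau for the negation ¬(◇□p → □p):
1. ¬(◇□p → □p), 0
2. ◇□p, 0
3. ¬□p, 0
4. □p, 1
5. p, 1
6. ¬p, 2
Accessibility: 0R0, 0R1, 0R2, 1R1, 2R2
Complete open branch: countermodel on an S4-frame, so not valid in S4, nor in K, T (the same frame is also a K-frame and a T-frame).
S5-tableau for the negation ¬(◇□p → □p):
1. ¬(◇□p → □p), 0
2. ◇□p, 0
3. ¬□p, 0
4. □p, 1
5. p, 0
6. p, 1
7. ¬p, 2
8. p, 2
Accessibility: 0R0, 0R1, 0R2, 1R0, 1R1, 1R2, 2R0, 2R1, 2R2
Branch closes: p and ¬p both at 2.
Every branch closes (one shown): valid in S5.

S5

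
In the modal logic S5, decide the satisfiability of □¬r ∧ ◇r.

Unsatisfiable (every branch closes)

1. □¬r ∧ ◇r, u
2. □¬r, u
3. ◇r, u
4. ¬r, u
5. r, v
6. ¬r, v
Accessibility: uRu, uRv, vRu, vRv
Branch closes: r and ¬r both at v.
All branches of the tableau close; one closing branch shown above.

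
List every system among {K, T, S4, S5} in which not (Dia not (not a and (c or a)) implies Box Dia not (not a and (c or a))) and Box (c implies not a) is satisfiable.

K, T, S4

S4-tableau for the formula:
1. not (Dia not (not a and (c or a)) implies Box Dia not (not a and (c or a))) and Box (c implies not a), w0
2. not (Dia not (not a and (c or a)) implies Box Dia not (not a and (c or a))), w0   [and-rule on 1]
3. Box (c implies not a), w0   [and-rule on 1]
4. Dia not (not a and (c or a)), w0   [neg-implies-rule on 2]
5. not Box Dia not (not a and (c or a)), w0   [neg-implies-rule on 2]
6. c implies not a, w0   [Box-rule on 3 via w0Rw0]
7. not a, w0   [implies-rule on 6 (branches; this branch)]
8. not (not a and (c or a)), w1   [Dia-rule on 4: fresh world w1, w0Rw1]
9. c implies not a, w1   [Box-rule on 3 via w0Rw1]
10. not (c or a), w1   [neg-and-rule on 8 (branches; this branch)]
11. not c, w1   [neg-or-rule on 10]
12. not a, w1   [neg-or-rule on 10]
13. not Dia not (not a and (c or a)), w2   [neg-Box-rule on 5: fresh world w2, w0Rw2]
14. c implies not a, w2   [Box-rule on 3 via w0Rw2]
15. not a and (c or a), w2   [neg-Dia-rule on 13 via w2Rw2]
16. not a, w2   [and-rule on 15]
17. c or a, w2   [and-rule on 15]
18. c, w2   [or-rule on 17 (branches; this branch)]
Accessibility: w0Rw0, w0Rw1, w0Rw2, w1Rw1, w2Rw2
Complete open branch: satisfiable in S4, hence also in K, T (this S4-model is also a K-model and a T-model).
S5-tableau for the formula:
1. not (Dia not (not a and (c or a)) implies Box Dia not (not a and (c or a))) and Box (c implies not a), w0
2. not (Dia not (not a and (c or a)) implies Box Dia not (not a and (c or a))), w0   [and-rule on 1]
3. Box (c implies not a), w0   [and-rule on 1]
4. Dia not (not a and (c or a)), w0   [neg-implies-rule on 2]
5. not Box Dia not (not a and (c or a)), w0   [neg-implies-rule on 2]
6. c implies not a, w0   [Box-rule on 3 via w0Rw0]
7. not a, w0   [implies-rule on 6 (branches; this branch)]
8. not (not a and (c or a)), w1   [Dia-rule on 4: fresh world w1, w0Rw1]
9. c implies not a, w1   [Box-rule on 3 via w0Rw1]
10. not (c or a), w1   [neg-and-rule on 8 (branches; this branch)]
11. not c, w1   [neg-or-rule on 10]
12. not a, w1   [neg-or-rule on 10]
13. not Dia not (not a and (c or a)), w2   [neg-Box-rule on 5: fresh world w2, w0Rw2]
14. c implies not a, w2   [Box-rule on 3 via w0Rw2]
15. not a and (c or a), w0   [neg-Dia-rule on 13 via w2Rw0]
16. c or a, w0   [and-rule on 15]
17. not a and (c or a), w1   [neg-Dia-rule on 13 via w2Rw1]
18. c or a, w1   [and-rule on 17]
19. not a and (c or a), w2   [neg-Dia-rule on 13 via w2Rw2]
20. not a, w2   [and-rule on 19]
21. c or a, w2   [and-rule on 19]
22. c, w0   [or-rule on 16 (branches; this branch)]
23. a, w1   [or-rule on 18 (branches; this branch)]
Accessibility: w0Rw0, w0Rw1, w0Rw2, w1Rw0, w1Rw1, w1Rw2, w2Rw0, w2Rw1, w2Rw2
Branch closes: a and not a both at w1.
Every branch closes (one shown): unsatisfiable in S5.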